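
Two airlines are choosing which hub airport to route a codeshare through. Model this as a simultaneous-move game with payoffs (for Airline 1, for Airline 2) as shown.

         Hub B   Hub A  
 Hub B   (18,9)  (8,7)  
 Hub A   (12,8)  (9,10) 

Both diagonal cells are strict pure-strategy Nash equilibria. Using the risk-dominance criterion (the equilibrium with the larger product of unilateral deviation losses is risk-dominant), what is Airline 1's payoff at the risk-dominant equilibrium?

18

At both Hub B: Airline 1 loses 18 − 12 = 6 by deviating; Airline 2 loses 9 − 7 = 2. Product = 6·2 = 12.
At both Hub A: Airline 1 loses 9 − 8 = 1 by deviating; Airline 2 loses 10 − 8 = 2. Product = 1·2 = 2.
12 > 2, so both Hub B is risk-dominant. Airline 1's payoff there is 18.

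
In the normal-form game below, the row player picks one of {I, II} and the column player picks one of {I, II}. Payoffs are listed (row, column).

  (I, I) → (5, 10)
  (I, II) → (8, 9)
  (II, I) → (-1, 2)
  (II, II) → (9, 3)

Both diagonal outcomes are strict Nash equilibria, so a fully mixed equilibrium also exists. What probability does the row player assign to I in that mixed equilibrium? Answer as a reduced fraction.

1/2

The row player's mix p on I must make the column player indifferent between I and II.
The column player's payoff from I: 10p + 2(1−p). From II: 9p + 3(1−p).
Set equal: 1p = 1(1−p) → p = 1/2.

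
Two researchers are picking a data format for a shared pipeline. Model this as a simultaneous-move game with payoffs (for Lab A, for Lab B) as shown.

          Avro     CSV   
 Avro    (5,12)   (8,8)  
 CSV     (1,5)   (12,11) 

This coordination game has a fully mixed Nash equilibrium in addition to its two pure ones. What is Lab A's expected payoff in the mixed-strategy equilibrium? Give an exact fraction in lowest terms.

Lab B mixes with probability q on Avro, chosen so Lab A is indifferent: 5q + 8(1−q) = 1q + 12(1−q) gives q = 1/2.
Lab A's expected payoff (from either row, since indifferent) is 5·1/2 + 8·1/2 = 13/2.

13/2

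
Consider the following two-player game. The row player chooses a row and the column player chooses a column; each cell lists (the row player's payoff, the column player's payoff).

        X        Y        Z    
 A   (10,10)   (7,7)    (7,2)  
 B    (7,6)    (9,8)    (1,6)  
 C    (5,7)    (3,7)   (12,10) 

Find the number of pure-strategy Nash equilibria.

(A, X): the row player gets 10 (best alternative 7); the column player gets 10 (best alternative 7). Neither deviates — NE.
(B, Y): the row player gets 9 (best alternative 7); the column player gets 8 (best alternative 6). Neither deviates — NE.
(C, Z): the row player gets 12 (best alternative 7); the column player gets 10 (best alternative 7). Neither deviates — NE.
(B, Z) is not a NE: the row player would switch to C (12 > 1).
No other cell survives both best-response checks, so there are 3 pure NE.

3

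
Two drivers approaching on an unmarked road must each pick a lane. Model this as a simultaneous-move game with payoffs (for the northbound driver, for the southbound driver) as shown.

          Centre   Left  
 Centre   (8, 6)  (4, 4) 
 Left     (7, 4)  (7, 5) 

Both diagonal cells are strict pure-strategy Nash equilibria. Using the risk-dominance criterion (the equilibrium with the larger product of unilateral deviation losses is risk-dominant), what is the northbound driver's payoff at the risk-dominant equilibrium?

7

At both Centre: the northbound driver loses 8 − 7 = 1 by deviating; the southbound driver loses 6 − 4 = 2. Product = 1·2 = 2.
At both Left: the northbound driver loses 7 − 4 = 3 by deviating; the southbound driver loses 5 − 4 = 1. Product = 3·1 = 3.
3 > 2, so both Left is risk-dominant. The northbound driver's payoff there is 7.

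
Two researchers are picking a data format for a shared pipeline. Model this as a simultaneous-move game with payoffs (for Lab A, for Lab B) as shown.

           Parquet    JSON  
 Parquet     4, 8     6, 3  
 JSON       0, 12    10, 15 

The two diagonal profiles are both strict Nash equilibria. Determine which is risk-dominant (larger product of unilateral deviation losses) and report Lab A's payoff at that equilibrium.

4

At both Parquet: Lab A loses 4 − 0 = 4 by deviating; Lab B loses 8 − 3 = 5. Product = 4·5 = 20.
At both JSON: Lab A loses 10 − 6 = 4 by deviating; Lab B loses 15 − 12 = 3. Product = 4·3 = 12.
20 > 12, so both Parquet is risk-dominant. Lab A's payoff there is 4.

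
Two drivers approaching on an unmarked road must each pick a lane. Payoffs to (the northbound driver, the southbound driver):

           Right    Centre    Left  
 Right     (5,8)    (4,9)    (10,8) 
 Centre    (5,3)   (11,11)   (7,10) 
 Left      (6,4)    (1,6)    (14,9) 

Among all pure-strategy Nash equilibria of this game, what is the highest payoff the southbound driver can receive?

Both Centre is a pure NE (the northbound driver: 11 ≥ 4; the southbound driver: 11 ≥ 10). The southbound driver gets 11.
Both Left is a pure NE (the northbound driver: 14 ≥ 10; the southbound driver: 9 ≥ 6). The southbound driver gets 9.
Every other cell has a profitable deviation for at least one player. Highest of {11, 9} is 11.

11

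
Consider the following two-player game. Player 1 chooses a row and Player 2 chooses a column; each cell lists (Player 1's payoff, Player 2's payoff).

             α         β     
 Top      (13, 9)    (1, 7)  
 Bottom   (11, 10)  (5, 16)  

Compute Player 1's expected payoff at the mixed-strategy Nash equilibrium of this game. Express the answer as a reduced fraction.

9

Player 2 mixes with probability q on α, chosen so Player 1 is indifferent: 13q + 1(1−q) = 11q + 5(1−q) gives q = 2/3.
Player 1's expected payoff (from either row, since indifferent) is 13·2/3 + 1·1/3 = 9.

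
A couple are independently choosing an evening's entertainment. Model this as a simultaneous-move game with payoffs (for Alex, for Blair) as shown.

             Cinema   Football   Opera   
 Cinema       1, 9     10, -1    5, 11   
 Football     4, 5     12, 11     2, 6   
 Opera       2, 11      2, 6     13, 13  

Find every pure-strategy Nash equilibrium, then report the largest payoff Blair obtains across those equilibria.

Both Football is a pure NE (Alex: 12 ≥ 10; Blair: 11 ≥ 6). Blair gets 11.
Both Opera is a pure NE (Alex: 13 ≥ 5; Blair: 13 ≥ 11). Blair gets 13.
Every other cell has a profitable deviation for at least one player. Highest of {11, 13} is 13.

13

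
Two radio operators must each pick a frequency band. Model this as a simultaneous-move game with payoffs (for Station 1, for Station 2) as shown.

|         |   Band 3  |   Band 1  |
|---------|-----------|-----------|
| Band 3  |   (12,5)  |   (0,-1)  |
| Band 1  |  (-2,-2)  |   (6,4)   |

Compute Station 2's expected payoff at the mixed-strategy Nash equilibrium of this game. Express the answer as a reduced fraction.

Station 1 mixes with probability p on Band 3, chosen so Station 2 is indifferent: 5p + (-2)(1−p) = (-1)p + 4(1−p) gives p = 1/2.
Station 2's expected payoff is 5·1/2 + (-2)·1/2 = 3/2.

3/2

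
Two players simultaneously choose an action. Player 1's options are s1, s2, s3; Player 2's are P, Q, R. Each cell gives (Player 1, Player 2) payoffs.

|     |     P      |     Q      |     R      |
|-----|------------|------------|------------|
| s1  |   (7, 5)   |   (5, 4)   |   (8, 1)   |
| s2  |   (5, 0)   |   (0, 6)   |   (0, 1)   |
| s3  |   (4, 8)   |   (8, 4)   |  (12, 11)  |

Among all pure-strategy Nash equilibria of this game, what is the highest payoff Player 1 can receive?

(s1, P) is a pure NE (Player 1: 7 ≥ 5; Player 2: 5 ≥ 4). Player 1 gets 7.
(s3, R) is a pure NE (Player 1: 12 ≥ 8; Player 2: 11 ≥ 8). Player 1 gets 12.
Every other cell has a profitable deviation for at least one player. Highest of {7, 12} is 12.

12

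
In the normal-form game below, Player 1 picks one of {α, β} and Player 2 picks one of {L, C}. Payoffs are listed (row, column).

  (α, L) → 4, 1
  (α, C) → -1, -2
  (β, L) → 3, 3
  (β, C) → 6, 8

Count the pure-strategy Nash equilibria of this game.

2

(α, L): Player 1 gets 4 (best alternative 3); Player 2 gets 1 (best alternative -2). Neither deviates — NE.
(β, C): Player 1 gets 6 (best alternative -1); Player 2 gets 8 (best alternative 3). Neither deviates — NE.
(β, L) is not a NE: Player 1 would switch to α (4 > 3).
No other cell survives both best-response checks, so there are 2 pure NE.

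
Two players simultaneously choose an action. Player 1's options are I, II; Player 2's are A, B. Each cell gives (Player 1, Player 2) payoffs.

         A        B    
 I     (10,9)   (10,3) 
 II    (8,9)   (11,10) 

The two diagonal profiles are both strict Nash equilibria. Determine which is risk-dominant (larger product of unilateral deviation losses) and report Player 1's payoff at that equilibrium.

At (I, A): Player 1 loses 10 − 8 = 2 by deviating; Player 2 loses 9 − 3 = 6. Product = 2·6 = 12.
At (II, B): Player 1 loses 11 − 10 = 1 by deviating; Player 2 loses 10 − 9 = 1. Product = 1·1 = 1.
12 > 1, so (I, A) is risk-dominant. Player 1's payoff there is 10.

10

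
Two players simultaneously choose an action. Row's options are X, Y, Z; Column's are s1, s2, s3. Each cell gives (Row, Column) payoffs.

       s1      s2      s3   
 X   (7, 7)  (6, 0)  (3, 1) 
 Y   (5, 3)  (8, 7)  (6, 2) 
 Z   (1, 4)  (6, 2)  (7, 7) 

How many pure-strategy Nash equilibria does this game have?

3

(X, s1): Row gets 7 (best alternative 5); Column gets 7 (best alternative 1). Neither deviates — NE.
(Y, s2): Row gets 8 (best alternative 6); Column gets 7 (best alternative 3). Neither deviates — NE.
(Z, s3): Row gets 7 (best alternative 6); Column gets 7 (best alternative 4). Neither deviates — NE.
(Y, s3) is not a NE: Row would switch to Z (7 > 6).
No other cell survives both best-response checks, so there are 3 pure NE.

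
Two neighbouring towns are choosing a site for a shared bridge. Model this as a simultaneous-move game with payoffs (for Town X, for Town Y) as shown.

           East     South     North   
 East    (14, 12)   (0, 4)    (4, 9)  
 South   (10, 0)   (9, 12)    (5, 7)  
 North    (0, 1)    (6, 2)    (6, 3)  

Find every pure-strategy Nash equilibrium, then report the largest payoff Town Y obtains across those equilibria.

Both East is a pure NE (Town X: 14 ≥ 10; Town Y: 12 ≥ 9). Town Y gets 12.
Both South is a pure NE (Town X: 9 ≥ 6; Town Y: 12 ≥ 7). Town Y gets 12.
Both North is a pure NE (Town X: 6 ≥ 5; Town Y: 3 ≥ 2). Town Y gets 3.
Every other cell has a profitable deviation for at least one player. Highest of {12, 12, 3} is 12.

12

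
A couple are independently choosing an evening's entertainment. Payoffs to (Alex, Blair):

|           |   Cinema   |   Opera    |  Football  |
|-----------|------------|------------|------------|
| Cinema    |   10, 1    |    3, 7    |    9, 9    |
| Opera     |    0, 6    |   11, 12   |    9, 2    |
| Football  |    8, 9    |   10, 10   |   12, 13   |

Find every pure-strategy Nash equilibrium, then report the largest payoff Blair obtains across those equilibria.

Both Opera is a pure NE (Alex: 11 ≥ 10; Blair: 12 ≥ 6). Blair gets 12.
Both Football is a pure NE (Alex: 12 ≥ 9; Blair: 13 ≥ 10). Blair gets 13.
Every other cell has a profitable deviation for at least one player. Highest of {12, 13} is 13.

13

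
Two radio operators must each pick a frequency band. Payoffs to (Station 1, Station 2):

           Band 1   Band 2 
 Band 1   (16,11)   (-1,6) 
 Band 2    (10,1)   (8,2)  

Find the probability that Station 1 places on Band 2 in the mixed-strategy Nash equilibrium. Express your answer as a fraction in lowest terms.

5/6

Station 1's mix p on Band 1 must make Station 2 indifferent between Band 1 and Band 2.
Station 2's payoff from Band 1: 11p + 1(1−p). From Band 2: 6p + 2(1−p).
Set equal: 5p = 1(1−p) → p = 1/6.
Probability on Band 2 is 1 − 1/6 = 5/6.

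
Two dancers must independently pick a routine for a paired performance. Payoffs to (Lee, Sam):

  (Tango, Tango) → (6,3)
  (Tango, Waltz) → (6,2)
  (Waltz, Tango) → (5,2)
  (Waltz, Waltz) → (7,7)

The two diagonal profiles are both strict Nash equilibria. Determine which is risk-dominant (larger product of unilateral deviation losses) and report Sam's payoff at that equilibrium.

At both Tango: Lee loses 6 − 5 = 1 by deviating; Sam loses 3 − 2 = 1. Product = 1·1 = 1.
At both Waltz: Lee loses 7 − 6 = 1 by deviating; Sam loses 7 − 2 = 5. Product = 1·5 = 5.
5 > 1, so both Waltz is risk-dominant. Sam's payoff there is 7.

7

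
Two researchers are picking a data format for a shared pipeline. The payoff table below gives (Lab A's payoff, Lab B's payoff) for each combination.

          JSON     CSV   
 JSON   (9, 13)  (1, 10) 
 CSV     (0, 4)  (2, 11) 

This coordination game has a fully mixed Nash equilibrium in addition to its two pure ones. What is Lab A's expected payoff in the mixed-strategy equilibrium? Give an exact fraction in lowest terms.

9/5

Lab B mixes with probability q on JSON, chosen so Lab A is indifferent: 9q + 1(1−q) = 0q + 2(1−q) gives q = 1/10.
Lab A's expected payoff (from either row, since indifferent) is 9·1/10 + 1·9/10 = 9/5.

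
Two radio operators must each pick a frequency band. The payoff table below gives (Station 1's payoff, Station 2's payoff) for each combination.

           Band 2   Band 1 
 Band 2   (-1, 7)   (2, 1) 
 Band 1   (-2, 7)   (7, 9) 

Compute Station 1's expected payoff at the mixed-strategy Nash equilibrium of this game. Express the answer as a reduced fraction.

-1/2

Station 2 mixes with probability q on Band 2, chosen so Station 1 is indifferent: (-1)q + 2(1−q) = (-2)q + 7(1−q) gives q = 5/6.
Station 1's expected payoff (from either row, since indifferent) is (-1)·5/6 + 2·1/6 = -1/2.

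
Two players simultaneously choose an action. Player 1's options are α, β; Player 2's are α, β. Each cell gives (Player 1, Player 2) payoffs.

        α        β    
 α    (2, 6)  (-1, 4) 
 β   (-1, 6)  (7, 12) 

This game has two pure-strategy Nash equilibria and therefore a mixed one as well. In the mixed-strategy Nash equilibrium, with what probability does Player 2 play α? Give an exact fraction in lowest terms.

Player 2's mix q on α must make Player 1 indifferent between α and β.
Player 1's payoff from α: 2q + (-1)(1−q). From β: (-1)q + 7(1−q).
Set equal: 3q = 8(1−q) → q = 8/11.

8/11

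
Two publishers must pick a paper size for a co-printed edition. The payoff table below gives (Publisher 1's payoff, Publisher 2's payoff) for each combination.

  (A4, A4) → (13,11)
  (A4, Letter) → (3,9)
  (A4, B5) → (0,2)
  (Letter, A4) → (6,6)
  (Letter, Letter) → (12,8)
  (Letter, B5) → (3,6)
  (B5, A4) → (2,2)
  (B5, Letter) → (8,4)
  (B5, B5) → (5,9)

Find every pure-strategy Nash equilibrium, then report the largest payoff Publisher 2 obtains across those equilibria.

11

Both A4 is a pure NE (Publisher 1: 13 ≥ 6; Publisher 2: 11 ≥ 9). Publisher 2 gets 11.
Both Letter is a pure NE (Publisher 1: 12 ≥ 8; Publisher 2: 8 ≥ 6). Publisher 2 gets 8.
Both B5 is a pure NE (Publisher 1: 5 ≥ 3; Publisher 2: 9 ≥ 4). Publisher 2 gets 9.
Every other cell has a profitable deviation for at least one player. Highest of {11, 8, 9} is 11.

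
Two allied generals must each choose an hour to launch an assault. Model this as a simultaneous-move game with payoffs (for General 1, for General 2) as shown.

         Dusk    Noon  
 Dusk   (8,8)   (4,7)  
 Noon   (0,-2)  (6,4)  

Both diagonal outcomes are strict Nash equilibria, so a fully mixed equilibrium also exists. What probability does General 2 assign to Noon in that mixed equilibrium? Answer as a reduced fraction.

4/5

General 2's mix q on Dusk must make General 1 indifferent between Dusk and Noon.
General 1's payoff from Dusk: 8q + 4(1−q). From Noon: 0q + 6(1−q).
Set equal: 8q = 2(1−q) → q = 2/10 = 1/5.
Probability on Noon is 1 − 1/5 = 4/5.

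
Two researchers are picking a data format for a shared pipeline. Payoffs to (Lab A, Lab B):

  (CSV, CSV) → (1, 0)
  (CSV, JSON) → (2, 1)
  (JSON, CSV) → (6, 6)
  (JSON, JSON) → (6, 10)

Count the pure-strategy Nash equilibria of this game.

Both JSON: Lab A gets 6 (best alternative 2); Lab B gets 10 (best alternative 6). Neither deviates — NE.
Both CSV is not a NE: Lab A would switch to JSON (6 > 1).
No other cell survives both best-response checks, so there is 1 pure NE.

1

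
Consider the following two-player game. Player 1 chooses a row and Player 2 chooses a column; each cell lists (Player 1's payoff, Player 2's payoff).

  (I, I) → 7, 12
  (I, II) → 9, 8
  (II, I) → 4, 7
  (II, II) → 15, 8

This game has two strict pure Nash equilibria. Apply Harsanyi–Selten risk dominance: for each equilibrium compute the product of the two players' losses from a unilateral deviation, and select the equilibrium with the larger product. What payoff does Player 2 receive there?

At both I: Player 1 loses 7 − 4 = 3 by deviating; Player 2 loses 12 − 8 = 4. Product = 3·4 = 12.
At both II: Player 1 loses 15 − 9 = 6 by deviating; Player 2 loses 8 − 7 = 1. Product = 6·1 = 6.
12 > 6, so both I is risk-dominant. Player 2's payoff there is 12.

12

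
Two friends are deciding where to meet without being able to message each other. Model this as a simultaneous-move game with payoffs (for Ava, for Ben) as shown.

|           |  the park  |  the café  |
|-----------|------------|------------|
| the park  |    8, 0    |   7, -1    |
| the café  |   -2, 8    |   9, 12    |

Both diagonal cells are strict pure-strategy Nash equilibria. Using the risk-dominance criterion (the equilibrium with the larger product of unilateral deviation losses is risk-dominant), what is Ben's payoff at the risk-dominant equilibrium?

0

At both the park: Ava loses 8 − (-2) = 10 by deviating; Ben loses 0 − (-1) = 1. Product = 10·1 = 10.
At both the café: Ava loses 9 − 7 = 2 by deviating; Ben loses 12 − 8 = 4. Product = 2·4 = 8.
10 > 8, so both the park is risk-dominant. Ben's payoff there is 0.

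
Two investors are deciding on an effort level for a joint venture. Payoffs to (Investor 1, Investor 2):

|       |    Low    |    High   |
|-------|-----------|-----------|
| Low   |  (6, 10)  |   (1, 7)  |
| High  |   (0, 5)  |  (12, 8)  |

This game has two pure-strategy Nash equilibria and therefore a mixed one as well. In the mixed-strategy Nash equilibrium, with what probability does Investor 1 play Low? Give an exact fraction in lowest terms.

Investor 1's mix p on Low must make Investor 2 indifferent between Low and High.
Investor 2's payoff from Low: 10p + 5(1−p). From High: 7p + 8(1−p).
Set equal: 3p = 3(1−p) → p = 3/6 = 1/2.

1/2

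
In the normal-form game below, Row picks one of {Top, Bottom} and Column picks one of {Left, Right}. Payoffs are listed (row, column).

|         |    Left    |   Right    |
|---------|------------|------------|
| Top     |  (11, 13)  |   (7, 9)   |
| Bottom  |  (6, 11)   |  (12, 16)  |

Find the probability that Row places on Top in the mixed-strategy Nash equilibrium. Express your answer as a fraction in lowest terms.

Row's mix p on Top must make Column indifferent between Left and Right.
Column's payoff from Left: 13p + 11(1−p). From Right: 9p + 16(1−p).
Set equal: 4p = 5(1−p) → p = 5/9.

5/9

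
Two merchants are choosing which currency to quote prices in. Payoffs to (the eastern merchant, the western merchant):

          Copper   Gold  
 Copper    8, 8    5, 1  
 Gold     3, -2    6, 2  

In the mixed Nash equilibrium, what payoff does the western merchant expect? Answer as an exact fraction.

The eastern merchant mixes with probability p on Copper, chosen so the western merchant is indifferent: 8p + (-2)(1−p) = 1p + 2(1−p) gives p = 4/11.
The western merchant's expected payoff is 8·4/11 + (-2)·7/11 = 18/11.

18/11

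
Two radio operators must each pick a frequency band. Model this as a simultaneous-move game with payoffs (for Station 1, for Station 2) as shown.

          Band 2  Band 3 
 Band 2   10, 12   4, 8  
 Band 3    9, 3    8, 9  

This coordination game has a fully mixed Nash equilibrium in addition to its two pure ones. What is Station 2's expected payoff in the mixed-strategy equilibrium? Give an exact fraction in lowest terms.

Station 1 mixes with probability p on Band 2, chosen so Station 2 is indifferent: 12p + 3(1−p) = 8p + 9(1−p) gives p = 3/5.
Station 2's expected payoff is 12·3/5 + 3·2/5 = 42/5.

42/5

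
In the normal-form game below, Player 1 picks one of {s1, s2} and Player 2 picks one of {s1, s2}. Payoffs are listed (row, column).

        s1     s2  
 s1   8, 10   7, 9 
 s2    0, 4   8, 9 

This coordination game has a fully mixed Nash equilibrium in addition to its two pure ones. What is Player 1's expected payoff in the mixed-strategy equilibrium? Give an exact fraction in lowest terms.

64/9

Player 2 mixes with probability q on s1, chosen so Player 1 is indifferent: 8q + 7(1−q) = 0q + 8(1−q) gives q = 1/9.
Player 1's expected payoff (from either row, since indifferent) is 8·1/9 + 7·8/9 = 64/9.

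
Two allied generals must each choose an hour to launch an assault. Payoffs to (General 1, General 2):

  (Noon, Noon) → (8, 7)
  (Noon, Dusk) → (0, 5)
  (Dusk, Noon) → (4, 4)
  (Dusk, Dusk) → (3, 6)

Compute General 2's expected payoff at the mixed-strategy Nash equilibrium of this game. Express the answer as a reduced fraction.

11/2

General 1 mixes with probability p on Noon, chosen so General 2 is indifferent: 7p + 4(1−p) = 5p + 6(1−p) gives p = 1/2.
General 2's expected payoff is 7·1/2 + 4·1/2 = 11/2.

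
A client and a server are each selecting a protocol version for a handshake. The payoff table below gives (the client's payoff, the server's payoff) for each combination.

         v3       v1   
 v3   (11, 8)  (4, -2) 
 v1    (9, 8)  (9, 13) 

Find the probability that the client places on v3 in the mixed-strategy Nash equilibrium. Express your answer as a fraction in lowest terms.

1/3

The client's mix p on v3 must make the server indifferent between v3 and v1.
The server's payoff from v3: 8p + 8(1−p). From v1: (-2)p + 13(1−p).
Set equal: 10p = 5(1−p) → p = 5/15 = 1/3.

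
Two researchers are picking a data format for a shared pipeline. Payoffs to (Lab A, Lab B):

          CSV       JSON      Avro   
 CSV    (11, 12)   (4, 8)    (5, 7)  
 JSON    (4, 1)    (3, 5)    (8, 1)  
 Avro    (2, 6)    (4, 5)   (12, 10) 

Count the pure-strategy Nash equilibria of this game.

2

Both CSV: Lab A gets 11 (best alternative 4); Lab B gets 12 (best alternative 8). Neither deviates — NE.
Both Avro: Lab A gets 12 (best alternative 8); Lab B gets 10 (best alternative 6). Neither deviates — NE.
Both JSON is not a NE: Lab A would switch to CSV (4 > 3).
No other cell survives both best-response checks, so there are 2 pure NE.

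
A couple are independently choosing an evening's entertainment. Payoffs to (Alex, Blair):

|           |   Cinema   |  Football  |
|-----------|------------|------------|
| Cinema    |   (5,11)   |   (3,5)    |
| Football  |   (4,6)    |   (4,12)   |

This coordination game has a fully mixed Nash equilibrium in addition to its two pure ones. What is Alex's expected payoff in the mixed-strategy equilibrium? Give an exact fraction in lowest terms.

Blair mixes with probability q on Cinema, chosen so Alex is indifferent: 5q + 3(1−q) = 4q + 4(1−q) gives q = 1/2.
Alex's expected payoff (from either row, since indifferent) is 5·1/2 + 3·1/2 = 4.

4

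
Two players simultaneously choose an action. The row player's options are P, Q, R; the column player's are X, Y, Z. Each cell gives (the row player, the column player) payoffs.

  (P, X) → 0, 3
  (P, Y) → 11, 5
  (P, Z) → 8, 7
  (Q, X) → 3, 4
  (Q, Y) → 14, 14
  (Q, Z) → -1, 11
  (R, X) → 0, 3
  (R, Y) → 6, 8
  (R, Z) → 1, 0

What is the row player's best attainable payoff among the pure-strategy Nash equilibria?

(P, Z) is a pure NE (the row player: 8 ≥ 1; the column player: 7 ≥ 5). The row player gets 8.
(Q, Y) is a pure NE (the row player: 14 ≥ 11; the column player: 14 ≥ 11). The row player gets 14.
Every other cell has a profitable deviation for at least one player. Highest of {8, 14} is 14.

14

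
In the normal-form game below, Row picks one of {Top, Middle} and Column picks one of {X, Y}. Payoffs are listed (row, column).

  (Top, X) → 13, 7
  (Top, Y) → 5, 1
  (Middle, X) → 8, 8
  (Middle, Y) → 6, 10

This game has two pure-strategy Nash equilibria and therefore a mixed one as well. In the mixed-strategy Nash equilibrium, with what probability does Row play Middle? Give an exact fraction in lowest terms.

3/4

Row's mix p on Top must make Column indifferent between X and Y.
Column's payoff from X: 7p + 8(1−p). From Y: 1p + 10(1−p).
Set equal: 6p = 2(1−p) → p = 2/8 = 1/4.
Probability on Middle is 1 − 1/4 = 3/4.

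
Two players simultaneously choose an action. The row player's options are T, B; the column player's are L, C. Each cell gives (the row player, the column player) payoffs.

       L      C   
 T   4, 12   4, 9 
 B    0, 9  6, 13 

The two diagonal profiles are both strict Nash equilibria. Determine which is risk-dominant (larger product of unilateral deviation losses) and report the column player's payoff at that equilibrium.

At (T, L): the row player loses 4 − 0 = 4 by deviating; the column player loses 12 − 9 = 3. Product = 4·3 = 12.
At (B, C): the row player loses 6 − 4 = 2 by deviating; the column player loses 13 − 9 = 4. Product = 2·4 = 8.
12 > 8, so (T, L) is risk-dominant. The column player's payoff there is 12.

12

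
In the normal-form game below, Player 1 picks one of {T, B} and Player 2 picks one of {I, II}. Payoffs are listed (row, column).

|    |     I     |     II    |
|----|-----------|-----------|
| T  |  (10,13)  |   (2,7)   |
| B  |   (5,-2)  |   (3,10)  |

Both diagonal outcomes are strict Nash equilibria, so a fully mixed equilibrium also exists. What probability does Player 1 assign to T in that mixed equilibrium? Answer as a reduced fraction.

2/3

Player 1's mix p on T must make Player 2 indifferent between I and II.
Player 2's payoff from I: 13p + (-2)(1−p). From II: 7p + 10(1−p).
Set equal: 6p = 12(1−p) → p = 12/18 = 2/3.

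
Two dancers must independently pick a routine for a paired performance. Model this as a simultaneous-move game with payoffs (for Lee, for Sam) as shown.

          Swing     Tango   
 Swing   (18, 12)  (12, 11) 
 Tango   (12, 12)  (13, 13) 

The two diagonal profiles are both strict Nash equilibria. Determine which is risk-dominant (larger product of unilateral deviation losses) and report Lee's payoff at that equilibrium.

At both Swing: Lee loses 18 − 12 = 6 by deviating; Sam loses 12 − 11 = 1. Product = 6·1 = 6.
At both Tango: Lee loses 13 − 12 = 1 by deviating; Sam loses 13 − 12 = 1. Product = 1·1 = 1.
6 > 1, so both Swing is risk-dominant. Lee's payoff there is 18.

18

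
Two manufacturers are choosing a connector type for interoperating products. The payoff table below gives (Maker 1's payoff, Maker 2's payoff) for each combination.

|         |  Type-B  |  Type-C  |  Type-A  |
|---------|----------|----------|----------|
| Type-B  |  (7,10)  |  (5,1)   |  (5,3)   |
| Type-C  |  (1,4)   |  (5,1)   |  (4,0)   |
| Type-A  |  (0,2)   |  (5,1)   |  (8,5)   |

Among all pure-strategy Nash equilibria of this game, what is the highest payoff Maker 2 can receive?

10

Both Type-B is a pure NE (Maker 1: 7 ≥ 1; Maker 2: 10 ≥ 3). Maker 2 gets 10.
Both Type-A is a pure NE (Maker 1: 8 ≥ 5; Maker 2: 5 ≥ 2). Maker 2 gets 5.
Every other cell has a profitable deviation for at least one player. Highest of {10, 5} is 10.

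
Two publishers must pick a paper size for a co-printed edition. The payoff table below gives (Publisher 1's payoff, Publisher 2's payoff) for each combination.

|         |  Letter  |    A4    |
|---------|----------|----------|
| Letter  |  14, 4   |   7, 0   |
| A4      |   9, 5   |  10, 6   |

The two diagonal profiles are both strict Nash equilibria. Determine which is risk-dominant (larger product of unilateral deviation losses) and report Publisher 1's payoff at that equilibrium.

14

At both Letter: Publisher 1 loses 14 − 9 = 5 by deviating; Publisher 2 loses 4 − 0 = 4. Product = 5·4 = 20.
At both A4: Publisher 1 loses 10 − 7 = 3 by deviating; Publisher 2 loses 6 − 5 = 1. Product = 3·1 = 3.
20 > 3, so both Letter is risk-dominant. Publisher 1's payoff there is 14.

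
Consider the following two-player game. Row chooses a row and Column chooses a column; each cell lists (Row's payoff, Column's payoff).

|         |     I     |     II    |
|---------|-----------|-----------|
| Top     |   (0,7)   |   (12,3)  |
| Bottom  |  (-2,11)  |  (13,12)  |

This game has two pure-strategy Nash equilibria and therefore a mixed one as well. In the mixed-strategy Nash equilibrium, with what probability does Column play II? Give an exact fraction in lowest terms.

2/3

Column's mix q on I must make Row indifferent between Top and Bottom.
Row's payoff from Top: 0q + 12(1−q). From Bottom: (-2)q + 13(1−q).
Set equal: 2q = 1(1−q) → q = 1/3.
Probability on II is 1 − 1/3 = 2/3.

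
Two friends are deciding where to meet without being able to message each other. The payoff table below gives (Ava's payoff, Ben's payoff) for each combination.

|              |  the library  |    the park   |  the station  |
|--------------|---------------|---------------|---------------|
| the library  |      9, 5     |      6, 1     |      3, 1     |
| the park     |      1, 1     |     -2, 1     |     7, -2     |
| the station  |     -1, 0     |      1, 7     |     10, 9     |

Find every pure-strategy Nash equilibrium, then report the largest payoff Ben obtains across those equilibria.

Both the library is a pure NE (Ava: 9 ≥ 1; Ben: 5 ≥ 1). Ben gets 5.
Both the station is a pure NE (Ava: 10 ≥ 7; Ben: 9 ≥ 7). Ben gets 9.
Every other cell has a profitable deviation for at least one player. Highest of {5, 9} is 9.

9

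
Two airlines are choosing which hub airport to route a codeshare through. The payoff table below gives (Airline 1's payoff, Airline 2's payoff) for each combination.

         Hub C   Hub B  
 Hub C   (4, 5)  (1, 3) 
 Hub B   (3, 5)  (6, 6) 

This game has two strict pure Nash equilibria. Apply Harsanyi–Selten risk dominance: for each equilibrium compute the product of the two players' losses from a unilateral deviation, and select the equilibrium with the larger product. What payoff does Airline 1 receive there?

6

At both Hub C: Airline 1 loses 4 − 3 = 1 by deviating; Airline 2 loses 5 − 3 = 2. Product = 1·2 = 2.
At both Hub B: Airline 1 loses 6 − 1 = 5 by deviating; Airline 2 loses 6 − 5 = 1. Product = 5·1 = 5.
5 > 2, so both Hub B is risk-dominant. Airline 1's payoff there is 6.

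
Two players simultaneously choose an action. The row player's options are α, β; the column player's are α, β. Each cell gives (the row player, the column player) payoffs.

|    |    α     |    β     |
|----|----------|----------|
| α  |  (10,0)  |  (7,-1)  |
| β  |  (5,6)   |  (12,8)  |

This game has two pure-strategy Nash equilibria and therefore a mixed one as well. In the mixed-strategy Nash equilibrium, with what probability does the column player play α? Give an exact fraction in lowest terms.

1/2

The column player's mix q on α must make the row player indifferent between α and β.
The row player's payoff from α: 10q + 7(1−q). From β: 5q + 12(1−q).
Set equal: 5q = 5(1−q) → q = 5/10 = 1/2.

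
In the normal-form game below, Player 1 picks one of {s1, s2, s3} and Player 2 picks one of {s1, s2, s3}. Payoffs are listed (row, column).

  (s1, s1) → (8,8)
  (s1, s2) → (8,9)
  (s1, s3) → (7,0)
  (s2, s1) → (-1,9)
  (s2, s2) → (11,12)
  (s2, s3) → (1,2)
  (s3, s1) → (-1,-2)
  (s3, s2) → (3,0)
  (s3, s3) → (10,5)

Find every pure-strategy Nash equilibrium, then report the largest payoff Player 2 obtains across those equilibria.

Both s2 is a pure NE (Player 1: 11 ≥ 8; Player 2: 12 ≥ 9). Player 2 gets 12.
Both s3 is a pure NE (Player 1: 10 ≥ 7; Player 2: 5 ≥ 0). Player 2 gets 5.
Every other cell has a profitable deviation for at least one player. Highest of {12, 5} is 12.

12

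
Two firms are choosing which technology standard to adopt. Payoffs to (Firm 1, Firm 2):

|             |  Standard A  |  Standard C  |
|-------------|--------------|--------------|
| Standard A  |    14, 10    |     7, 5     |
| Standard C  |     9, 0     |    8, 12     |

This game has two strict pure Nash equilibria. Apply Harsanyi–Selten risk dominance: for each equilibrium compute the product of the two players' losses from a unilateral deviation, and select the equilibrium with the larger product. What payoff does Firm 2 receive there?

10

At both Standard A: Firm 1 loses 14 − 9 = 5 by deviating; Firm 2 loses 10 − 5 = 5. Product = 5·5 = 25.
At both Standard C: Firm 1 loses 8 − 7 = 1 by deviating; Firm 2 loses 12 − 0 = 12. Product = 1·12 = 12.
25 > 12, so both Standard A is risk-dominant. Firm 2's payoff there is 10.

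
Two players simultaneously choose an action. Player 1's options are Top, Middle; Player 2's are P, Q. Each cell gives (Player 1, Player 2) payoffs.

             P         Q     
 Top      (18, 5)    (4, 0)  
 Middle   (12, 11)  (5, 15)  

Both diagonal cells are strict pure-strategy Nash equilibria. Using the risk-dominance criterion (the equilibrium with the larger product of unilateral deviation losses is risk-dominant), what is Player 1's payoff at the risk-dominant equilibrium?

18

At (Top, P): Player 1 loses 18 − 12 = 6 by deviating; Player 2 loses 5 − 0 = 5. Product = 6·5 = 30.
At (Middle, Q): Player 1 loses 5 − 4 = 1 by deviating; Player 2 loses 15 − 11 = 4. Product = 1·4 = 4.
30 > 4, so (Top, P) is risk-dominant. Player 1's payoff there is 18.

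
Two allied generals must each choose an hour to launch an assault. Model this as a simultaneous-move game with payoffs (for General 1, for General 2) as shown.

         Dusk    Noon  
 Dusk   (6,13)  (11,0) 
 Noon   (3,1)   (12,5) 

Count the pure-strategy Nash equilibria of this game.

Both Dusk: General 1 gets 6 (best alternative 3); General 2 gets 13 (best alternative 0). Neither deviates — NE.
Both Noon: General 1 gets 12 (best alternative 11); General 2 gets 5 (best alternative 1). Neither deviates — NE.
(Noon, Dusk) is not a NE: General 1 would switch to Dusk (6 > 3).
No other cell survives both best-response checks, so there are 2 pure NE.

2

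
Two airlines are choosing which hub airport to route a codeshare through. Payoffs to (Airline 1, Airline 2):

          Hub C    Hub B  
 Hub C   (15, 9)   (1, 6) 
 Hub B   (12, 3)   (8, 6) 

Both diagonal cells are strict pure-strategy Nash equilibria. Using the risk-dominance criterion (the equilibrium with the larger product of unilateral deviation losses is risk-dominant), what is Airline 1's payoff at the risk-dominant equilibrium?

At both Hub C: Airline 1 loses 15 − 12 = 3 by deviating; Airline 2 loses 9 − 6 = 3. Product = 3·3 = 9.
At both Hub B: Airline 1 loses 8 − 1 = 7 by deviating; Airline 2 loses 6 − 3 = 3. Product = 7·3 = 21.
21 > 9, so both Hub B is risk-dominant. Airline 1's payoff there is 8.

8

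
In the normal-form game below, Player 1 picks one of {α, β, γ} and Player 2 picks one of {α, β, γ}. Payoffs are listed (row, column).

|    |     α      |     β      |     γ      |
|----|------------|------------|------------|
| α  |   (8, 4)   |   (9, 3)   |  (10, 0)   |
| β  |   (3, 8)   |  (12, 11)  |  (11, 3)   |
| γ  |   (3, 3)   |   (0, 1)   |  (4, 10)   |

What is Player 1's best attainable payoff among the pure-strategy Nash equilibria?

12

Both α is a pure NE (Player 1: 8 ≥ 3; Player 2: 4 ≥ 3). Player 1 gets 8.
Both β is a pure NE (Player 1: 12 ≥ 9; Player 2: 11 ≥ 8). Player 1 gets 12.
Every other cell has a profitable deviation for at least one player. Highest of {8, 12} is 12.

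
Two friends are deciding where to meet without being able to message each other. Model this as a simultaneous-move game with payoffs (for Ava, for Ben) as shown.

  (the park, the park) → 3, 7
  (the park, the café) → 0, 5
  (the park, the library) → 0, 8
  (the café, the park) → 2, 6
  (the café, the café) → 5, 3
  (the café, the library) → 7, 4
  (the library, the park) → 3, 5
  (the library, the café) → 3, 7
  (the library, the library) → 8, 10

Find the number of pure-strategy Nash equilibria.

1

Both the library: Ava gets 8 (best alternative 7); Ben gets 10 (best alternative 7). Neither deviates — NE.
Both the park is not a NE: Ben would switch to the library (8 > 7).
No other cell survives both best-response checks, so there is 1 pure NE.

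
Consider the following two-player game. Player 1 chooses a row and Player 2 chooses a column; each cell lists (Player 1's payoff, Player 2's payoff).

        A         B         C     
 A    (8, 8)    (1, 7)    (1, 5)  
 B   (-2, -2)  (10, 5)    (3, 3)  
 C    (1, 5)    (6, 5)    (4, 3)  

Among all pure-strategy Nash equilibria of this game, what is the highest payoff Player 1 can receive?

Both A is a pure NE (Player 1: 8 ≥ 1; Player 2: 8 ≥ 7). Player 1 gets 8.
Both B is a pure NE (Player 1: 10 ≥ 6; Player 2: 5 ≥ 3). Player 1 gets 10.
Every other cell has a profitable deviation for at least one player. Highest of {8, 10} is 10.

10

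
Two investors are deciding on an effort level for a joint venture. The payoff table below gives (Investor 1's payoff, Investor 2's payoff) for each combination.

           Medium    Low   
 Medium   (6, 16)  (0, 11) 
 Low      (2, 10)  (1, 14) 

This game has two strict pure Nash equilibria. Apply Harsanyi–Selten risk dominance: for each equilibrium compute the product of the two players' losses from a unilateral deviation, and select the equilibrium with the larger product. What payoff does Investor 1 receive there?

6

At both Medium: Investor 1 loses 6 − 2 = 4 by deviating; Investor 2 loses 16 − 11 = 5. Product = 4·5 = 20.
At both Low: Investor 1 loses 1 − 0 = 1 by deviating; Investor 2 loses 14 − 10 = 4. Product = 1·4 = 4.
20 > 4, so both Medium is risk-dominant. Investor 1's payoff there is 6.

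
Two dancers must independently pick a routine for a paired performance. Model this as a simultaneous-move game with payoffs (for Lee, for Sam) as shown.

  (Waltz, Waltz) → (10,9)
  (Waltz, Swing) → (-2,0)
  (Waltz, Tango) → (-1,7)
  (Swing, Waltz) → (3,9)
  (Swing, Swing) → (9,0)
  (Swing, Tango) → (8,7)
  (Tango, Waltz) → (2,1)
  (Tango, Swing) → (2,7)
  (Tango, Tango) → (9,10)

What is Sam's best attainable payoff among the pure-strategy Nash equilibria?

Both Waltz is a pure NE (Lee: 10 ≥ 3; Sam: 9 ≥ 7). Sam gets 9.
Both Tango is a pure NE (Lee: 9 ≥ 8; Sam: 10 ≥ 7). Sam gets 10.
Every other cell has a profitable deviation for at least one player. Highest of {9, 10} is 10.

10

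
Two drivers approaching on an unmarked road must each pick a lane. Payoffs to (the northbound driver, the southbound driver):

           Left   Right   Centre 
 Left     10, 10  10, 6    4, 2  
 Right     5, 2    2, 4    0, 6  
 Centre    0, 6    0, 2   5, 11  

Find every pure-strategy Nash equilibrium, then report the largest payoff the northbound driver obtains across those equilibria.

Both Left is a pure NE (the northbound driver: 10 ≥ 5; the southbound driver: 10 ≥ 6). The northbound driver gets 10.
Both Centre is a pure NE (the northbound driver: 5 ≥ 4; the southbound driver: 11 ≥ 6). The northbound driver gets 5.
Every other cell has a profitable deviation for at least one player. Highest of {10, 5} is 10.

10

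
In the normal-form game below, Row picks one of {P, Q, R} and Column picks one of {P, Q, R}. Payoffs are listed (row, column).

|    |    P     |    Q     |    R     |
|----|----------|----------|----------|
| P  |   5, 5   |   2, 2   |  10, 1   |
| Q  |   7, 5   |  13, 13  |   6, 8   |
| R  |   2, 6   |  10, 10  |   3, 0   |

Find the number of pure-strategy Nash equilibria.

1

Both Q: Row gets 13 (best alternative 10); Column gets 13 (best alternative 8). Neither deviates — NE.
Both P is not a NE: Row would switch to Q (7 > 5).
No other cell survives both best-response checks, so there is 1 pure NE.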